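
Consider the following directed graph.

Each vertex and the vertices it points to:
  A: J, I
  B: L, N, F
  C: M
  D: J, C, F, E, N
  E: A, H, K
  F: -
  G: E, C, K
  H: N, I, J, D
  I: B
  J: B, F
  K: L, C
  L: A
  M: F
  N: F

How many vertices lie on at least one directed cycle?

8

A vertex is on a directed cycle iff it belongs to a strongly connected component of size ≥ 2 (or has a self-loop).
The vertices on cycles are {A, B, D, E, H, I, J, L} — 8 in total.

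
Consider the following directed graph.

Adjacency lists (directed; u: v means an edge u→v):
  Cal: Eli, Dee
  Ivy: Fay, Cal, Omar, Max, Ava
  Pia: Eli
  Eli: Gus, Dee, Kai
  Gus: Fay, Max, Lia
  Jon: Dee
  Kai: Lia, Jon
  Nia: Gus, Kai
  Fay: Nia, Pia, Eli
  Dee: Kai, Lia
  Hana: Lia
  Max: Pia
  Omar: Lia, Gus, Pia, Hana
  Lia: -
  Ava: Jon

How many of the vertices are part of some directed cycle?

A vertex is on a directed cycle iff it belongs to a strongly connected component of size ≥ 2 (or has a self-loop).
The vertices on cycles are {Dee, Eli, Fay, Gus, Jon, Kai, Max, Nia, Pia} — 9 in total.

9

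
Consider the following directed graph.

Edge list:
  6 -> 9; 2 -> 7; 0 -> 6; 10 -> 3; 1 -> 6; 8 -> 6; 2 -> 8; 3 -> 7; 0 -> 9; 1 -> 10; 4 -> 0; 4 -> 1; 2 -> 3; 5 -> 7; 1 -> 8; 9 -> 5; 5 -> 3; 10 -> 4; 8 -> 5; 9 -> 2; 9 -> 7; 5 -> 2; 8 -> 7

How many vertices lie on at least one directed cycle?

8

A vertex is on a directed cycle iff it belongs to a strongly connected component of size ≥ 2 (or has a self-loop).
The vertices on cycles are {1, 2, 4, 5, 6, 8, 9, 10} — 8 in total.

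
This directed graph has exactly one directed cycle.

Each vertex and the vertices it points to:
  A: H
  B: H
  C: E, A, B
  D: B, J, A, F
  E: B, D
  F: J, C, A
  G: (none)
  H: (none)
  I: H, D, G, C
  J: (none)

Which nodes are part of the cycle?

DFS with gray/black marking from D:
D gray
  B gray
    H gray
    H black
  B black
  J gray
  J black
  A gray
    A→H: H black — skip
  A black
  F gray
    F→J: J black — skip
    C gray
      E gray
        E→B: B black — skip
        E→D: D is gray → back edge
Back edge closes the cycle D → F → C → E → D; its vertices are {C, D, E, F}.

C, D, E, F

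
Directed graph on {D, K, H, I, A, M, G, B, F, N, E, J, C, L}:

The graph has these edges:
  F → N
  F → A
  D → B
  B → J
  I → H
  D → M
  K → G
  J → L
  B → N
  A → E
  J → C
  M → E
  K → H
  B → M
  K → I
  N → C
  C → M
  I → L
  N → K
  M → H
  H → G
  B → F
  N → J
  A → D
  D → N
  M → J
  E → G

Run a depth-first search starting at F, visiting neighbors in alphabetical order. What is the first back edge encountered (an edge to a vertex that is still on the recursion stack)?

DFS from F (visiting neighbors in alphabetical order); mark gray on enter, black on exit:
F gray
  A gray
    D gray
      B gray
        B→F: F is gray → back edge
First back edge: B → F.

B→F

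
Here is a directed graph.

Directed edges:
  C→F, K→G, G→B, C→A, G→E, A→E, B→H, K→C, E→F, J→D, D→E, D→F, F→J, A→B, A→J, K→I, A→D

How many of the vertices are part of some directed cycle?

4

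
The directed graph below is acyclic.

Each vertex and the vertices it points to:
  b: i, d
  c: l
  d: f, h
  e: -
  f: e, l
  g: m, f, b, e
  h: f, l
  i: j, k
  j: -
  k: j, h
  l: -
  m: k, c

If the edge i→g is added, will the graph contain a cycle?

Yes

Adding i→g creates a cycle iff g can already reach i.
Path from g: g → b → i.
So g → … → i → g is a cycle.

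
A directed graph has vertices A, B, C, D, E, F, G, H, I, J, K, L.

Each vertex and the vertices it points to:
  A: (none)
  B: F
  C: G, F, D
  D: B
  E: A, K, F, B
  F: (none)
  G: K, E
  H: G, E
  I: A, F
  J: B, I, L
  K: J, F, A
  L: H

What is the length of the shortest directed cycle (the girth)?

5

For each vertex v, BFS finds the shortest path from v back to v.
The shortest such closed walk is G → K → J → L → H → G, length 5.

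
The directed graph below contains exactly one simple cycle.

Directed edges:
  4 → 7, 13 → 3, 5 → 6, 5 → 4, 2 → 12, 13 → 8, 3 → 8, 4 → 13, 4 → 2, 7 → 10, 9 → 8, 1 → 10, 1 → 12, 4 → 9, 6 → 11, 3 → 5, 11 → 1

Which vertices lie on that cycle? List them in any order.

3, 4, 5, 13

DFS with gray/black marking from 5:
5 gray
  4 gray
    9 gray
      8 gray
      8 black
    9 black
    13 gray
      3 gray
        3→8: 8 black — skip
        3→5: 5 is gray → back edge
Back edge closes the cycle 5 → 4 → 13 → 3 → 5; its vertices are {3, 4, 5, 13}.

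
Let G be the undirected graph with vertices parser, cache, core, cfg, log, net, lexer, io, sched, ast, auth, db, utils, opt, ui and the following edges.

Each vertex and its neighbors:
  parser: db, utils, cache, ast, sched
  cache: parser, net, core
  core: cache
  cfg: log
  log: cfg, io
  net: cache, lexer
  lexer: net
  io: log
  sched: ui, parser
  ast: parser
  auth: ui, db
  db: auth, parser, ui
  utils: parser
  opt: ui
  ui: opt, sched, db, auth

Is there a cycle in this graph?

Yes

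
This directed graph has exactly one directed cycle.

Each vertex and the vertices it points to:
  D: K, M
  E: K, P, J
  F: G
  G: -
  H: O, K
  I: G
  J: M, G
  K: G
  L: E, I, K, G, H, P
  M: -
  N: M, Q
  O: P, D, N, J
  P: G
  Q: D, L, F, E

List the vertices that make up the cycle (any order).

DFS with gray/black marking from Q:
Q gray
  D gray
    K gray
      G gray
      G black
    K black
    M gray
    M black
  D black
  L gray
    E gray
      E→K: K black — skip
      P gray
        P→G: G black — skip
      P black
      J gray
        J→M: M black — skip
        J→G: G black — skip
      J black
    E black
    I gray
      I→G: G black — skip
    I black
    L→K: K black — skip
    L→G: G black — skip
    H gray
      O gray
        O→P: P black — skip
        O→D: D black — skip
        N gray
          N→M: M black — skip
          N→Q: Q is gray → back edge
Back edge closes the cycle Q → L → H → O → N → Q; its vertices are {H, L, N, O, Q}.

H, L, N, O, Q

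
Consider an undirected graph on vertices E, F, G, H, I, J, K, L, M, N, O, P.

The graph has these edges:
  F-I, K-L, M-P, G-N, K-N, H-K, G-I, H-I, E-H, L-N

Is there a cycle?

DFS, tracking each vertex's parent; an edge to a visited non-parent vertex closes a cycle.
Start from F:
visit F (parent –)
  visit I (parent F)
    visit H (parent I)
      visit K (parent H)
        visit L (parent K)
          visit N (parent L)
            visit G (parent N)
              G–I: I visited and ≠ parent → cycle
Cycle: I – H – K – L – N – G – I.

Yes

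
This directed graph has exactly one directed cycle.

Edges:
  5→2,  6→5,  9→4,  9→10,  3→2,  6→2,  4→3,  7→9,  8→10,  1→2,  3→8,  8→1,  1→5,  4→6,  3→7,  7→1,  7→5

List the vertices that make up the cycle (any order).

DFS with gray/black marking from 4:
4 gray
  6 gray
    5 gray
      2 gray
      2 black
    5 black
    6→2: 2 black — skip
  6 black
  3 gray
    7 gray
      9 gray
        9→4: 4 is gray → back edge
Back edge closes the cycle 4 → 3 → 7 → 9 → 4; its vertices are {3, 4, 7, 9}.

3, 4, 7, 9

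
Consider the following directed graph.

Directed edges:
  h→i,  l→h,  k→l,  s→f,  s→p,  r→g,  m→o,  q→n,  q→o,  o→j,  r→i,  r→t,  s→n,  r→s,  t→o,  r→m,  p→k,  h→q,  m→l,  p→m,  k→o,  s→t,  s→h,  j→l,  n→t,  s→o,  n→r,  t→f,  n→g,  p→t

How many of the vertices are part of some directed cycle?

A vertex is on a directed cycle iff it belongs to a strongly connected component of size ≥ 2 (or has a self-loop).
The vertices on cycles are {h, j, k, l, m, n, o, p, q, r, s, t} — 12 in total.

12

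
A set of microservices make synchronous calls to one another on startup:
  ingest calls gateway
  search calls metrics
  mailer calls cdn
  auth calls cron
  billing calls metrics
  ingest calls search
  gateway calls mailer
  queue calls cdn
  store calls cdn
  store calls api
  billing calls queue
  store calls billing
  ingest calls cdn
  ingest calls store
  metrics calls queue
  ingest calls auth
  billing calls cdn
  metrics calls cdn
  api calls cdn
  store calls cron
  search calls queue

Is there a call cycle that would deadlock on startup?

No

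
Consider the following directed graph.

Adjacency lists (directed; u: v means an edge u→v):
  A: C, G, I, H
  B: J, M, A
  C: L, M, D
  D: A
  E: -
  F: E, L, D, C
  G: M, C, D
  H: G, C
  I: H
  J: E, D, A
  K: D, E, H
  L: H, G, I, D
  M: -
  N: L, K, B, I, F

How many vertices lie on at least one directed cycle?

7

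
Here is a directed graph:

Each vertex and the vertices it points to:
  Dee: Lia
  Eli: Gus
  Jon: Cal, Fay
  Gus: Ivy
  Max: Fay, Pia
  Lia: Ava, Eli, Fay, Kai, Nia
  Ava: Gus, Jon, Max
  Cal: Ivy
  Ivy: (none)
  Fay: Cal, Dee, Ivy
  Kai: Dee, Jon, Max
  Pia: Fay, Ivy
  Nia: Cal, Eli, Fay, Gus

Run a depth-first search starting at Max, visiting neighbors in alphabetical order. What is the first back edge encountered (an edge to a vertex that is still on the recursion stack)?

DFS from Max (visiting neighbors in alphabetical order); mark gray on enter, black on exit:
Max gray
  Fay gray
    Cal gray
      Ivy gray
      Ivy black
    Cal black
    Dee gray
      Lia gray
        Ava gray
          Gus gray
            Gus→Ivy: Ivy black — skip
          Gus black
          Jon gray
            Jon→Cal: Cal black — skip
            Jon→Fay: Fay is gray → back edge
First back edge: Jon → Fay.

Jon->Fay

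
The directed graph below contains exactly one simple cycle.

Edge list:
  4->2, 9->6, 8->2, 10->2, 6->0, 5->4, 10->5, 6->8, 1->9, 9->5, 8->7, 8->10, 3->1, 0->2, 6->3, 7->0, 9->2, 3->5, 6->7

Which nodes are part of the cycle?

DFS with gray/black marking from 6:
6 gray
  8 gray
    7 gray
      0 gray
        2 gray
        2 black
      0 black
    7 black
    10 gray
      5 gray
        4 gray
          4→2: 2 black — skip
        4 black
      5 black
      10→2: 2 black — skip
    10 black
    8→2: 2 black — skip
  8 black
  6→7: 7 black — skip
  3 gray
    1 gray
      9 gray
        9→6: 6 is gray → back edge
Back edge closes the cycle 6 → 3 → 1 → 9 → 6; its vertices are {1, 3, 6, 9}.

1, 3, 6, 9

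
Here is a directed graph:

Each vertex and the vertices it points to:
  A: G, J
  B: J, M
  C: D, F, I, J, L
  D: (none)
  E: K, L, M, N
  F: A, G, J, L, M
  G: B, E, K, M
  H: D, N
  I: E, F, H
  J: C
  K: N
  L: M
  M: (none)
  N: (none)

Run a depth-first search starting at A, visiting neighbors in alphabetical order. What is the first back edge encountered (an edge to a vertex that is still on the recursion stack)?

DFS from A (visiting neighbors in alphabetical order); mark gray on enter, black on exit:
A gray
  G gray
    B gray
      J gray
        C gray
          D gray
          D black
          F gray
            F→A: A is gray → back edge
First back edge: F → A.

F->A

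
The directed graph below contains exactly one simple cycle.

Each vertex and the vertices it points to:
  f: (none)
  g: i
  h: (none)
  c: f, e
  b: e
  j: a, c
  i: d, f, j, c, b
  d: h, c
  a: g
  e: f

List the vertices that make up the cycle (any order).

a, g, i, j

DFS with gray/black marking from i:
i gray
  d gray
    h gray
    h black
    c gray
      f gray
      f black
      e gray
        e→f: f black — skip
      e black
    c black
  d black
  i→f: f black — skip
  j gray
    a gray
      g gray
        g→i: i is gray → back edge
Back edge closes the cycle i → j → a → g → i; its vertices are {a, g, i, j}.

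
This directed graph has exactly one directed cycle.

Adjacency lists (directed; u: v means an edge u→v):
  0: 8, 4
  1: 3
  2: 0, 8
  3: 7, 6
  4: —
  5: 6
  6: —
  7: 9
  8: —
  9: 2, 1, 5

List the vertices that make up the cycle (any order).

DFS with gray/black marking from 9:
9 gray
  2 gray
    0 gray
      8 gray
      8 black
      4 gray
      4 black
    0 black
    2→8: 8 black — skip
  2 black
  1 gray
    3 gray
      7 gray
        7→9: 9 is gray → back edge
Back edge closes the cycle 9 → 1 → 3 → 7 → 9; its vertices are {1, 3, 7, 9}.

1, 3, 7, 9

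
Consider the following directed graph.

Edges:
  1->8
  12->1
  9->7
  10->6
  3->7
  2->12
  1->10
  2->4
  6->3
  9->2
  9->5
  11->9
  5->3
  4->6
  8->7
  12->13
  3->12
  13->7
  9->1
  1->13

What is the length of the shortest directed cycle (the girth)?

5

For each vertex v, BFS finds the shortest path from v back to v.
The shortest such closed walk is 12 → 1 → 10 → 6 → 3 → 12, length 5.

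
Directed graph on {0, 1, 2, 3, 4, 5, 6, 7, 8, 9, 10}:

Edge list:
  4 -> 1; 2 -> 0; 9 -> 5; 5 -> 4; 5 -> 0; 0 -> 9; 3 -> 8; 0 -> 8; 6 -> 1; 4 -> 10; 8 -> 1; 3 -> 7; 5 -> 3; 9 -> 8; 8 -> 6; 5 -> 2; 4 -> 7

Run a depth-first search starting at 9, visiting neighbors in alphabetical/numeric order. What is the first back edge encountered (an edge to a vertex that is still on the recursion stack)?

0->9

DFS from 9 (visiting neighbors in alphabetical/numeric order); mark gray on enter, black on exit:
9 gray
  5 gray
    0 gray
      8 gray
        1 gray
        1 black
        6 gray
          6→1: 1 black — skip
        6 black
      8 black
      0→9: 9 is gray → back edge
First back edge: 0 → 9.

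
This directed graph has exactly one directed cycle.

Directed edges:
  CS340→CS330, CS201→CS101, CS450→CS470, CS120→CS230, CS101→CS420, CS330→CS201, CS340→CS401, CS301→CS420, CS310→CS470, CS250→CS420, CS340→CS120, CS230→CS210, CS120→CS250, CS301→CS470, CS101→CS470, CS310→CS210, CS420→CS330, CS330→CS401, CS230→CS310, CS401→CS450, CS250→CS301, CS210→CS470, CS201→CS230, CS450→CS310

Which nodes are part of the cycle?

DFS with gray/black marking from CS330:
CS330 gray
  CS401 gray
    CS450 gray
      CS470 gray
      CS470 black
      CS310 gray
        CS210 gray
          CS210→CS470: CS470 black — skip
        CS210 black
        CS310→CS470: CS470 black — skip
      CS310 black
    CS450 black
  CS401 black
  CS201 gray
    CS230 gray
      CS230→CS210: CS210 black — skip
      CS230→CS310: CS310 black — skip
    CS230 black
    CS101 gray
      CS420 gray
        CS420→CS330: CS330 is gray → back edge
Back edge closes the cycle CS330 → CS201 → CS101 → CS420 → CS330; its vertices are {CS101, CS201, CS330, CS420}.

CS101, CS201, CS330, CS420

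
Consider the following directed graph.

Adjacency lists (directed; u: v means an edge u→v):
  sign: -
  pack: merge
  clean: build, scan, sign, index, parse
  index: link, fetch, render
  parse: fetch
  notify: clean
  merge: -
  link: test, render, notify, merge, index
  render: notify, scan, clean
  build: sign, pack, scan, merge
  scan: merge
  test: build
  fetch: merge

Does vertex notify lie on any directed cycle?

Yes

notify is on a cycle iff notify can reach itself via ≥1 edge.
notify → clean → index → link → notify — yes.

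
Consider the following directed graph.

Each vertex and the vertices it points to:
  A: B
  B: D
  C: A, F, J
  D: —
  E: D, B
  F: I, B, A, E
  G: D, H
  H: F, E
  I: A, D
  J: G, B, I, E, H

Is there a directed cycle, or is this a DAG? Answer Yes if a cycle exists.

No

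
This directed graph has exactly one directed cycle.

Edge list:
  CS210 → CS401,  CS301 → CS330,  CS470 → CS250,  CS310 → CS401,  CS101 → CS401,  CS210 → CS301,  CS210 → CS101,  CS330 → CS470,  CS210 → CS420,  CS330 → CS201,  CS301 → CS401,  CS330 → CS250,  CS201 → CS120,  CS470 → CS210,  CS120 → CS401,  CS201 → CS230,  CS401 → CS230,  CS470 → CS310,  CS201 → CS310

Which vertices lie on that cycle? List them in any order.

DFS with gray/black marking from CS330:
CS330 gray
  CS201 gray
    CS230 gray
    CS230 black
    CS310 gray
      CS401 gray
        CS401→CS230: CS230 black — skip
      CS401 black
    CS310 black
    CS120 gray
      CS120→CS401: CS401 black — skip
    CS120 black
  CS201 black
  CS470 gray
    CS210 gray
      CS420 gray
      CS420 black
      CS210→CS401: CS401 black — skip
      CS101 gray
        CS101→CS401: CS401 black — skip
      CS101 black
      CS301 gray
        CS301→CS401: CS401 black — skip
        CS301→CS330: CS330 is gray → back edge
Back edge closes the cycle CS330 → CS470 → CS210 → CS301 → CS330; its vertices are {CS210, CS301, CS330, CS470}.

CS210, CS301, CS330, CS470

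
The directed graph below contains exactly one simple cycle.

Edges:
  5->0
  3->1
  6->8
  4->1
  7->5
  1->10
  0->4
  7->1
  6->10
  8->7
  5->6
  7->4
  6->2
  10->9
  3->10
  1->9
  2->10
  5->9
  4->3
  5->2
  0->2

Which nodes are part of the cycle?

5, 6, 7, 8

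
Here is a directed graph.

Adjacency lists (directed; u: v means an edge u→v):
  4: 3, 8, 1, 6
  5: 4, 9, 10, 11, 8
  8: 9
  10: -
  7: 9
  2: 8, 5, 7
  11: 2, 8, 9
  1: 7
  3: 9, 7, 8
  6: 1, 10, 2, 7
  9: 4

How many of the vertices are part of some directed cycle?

10

A vertex is on a directed cycle iff it belongs to a strongly connected component of size ≥ 2 (or has a self-loop).
The vertices on cycles are {1, 2, 3, 4, 5, 6, 7, 8, 9, 11} — 10 in total.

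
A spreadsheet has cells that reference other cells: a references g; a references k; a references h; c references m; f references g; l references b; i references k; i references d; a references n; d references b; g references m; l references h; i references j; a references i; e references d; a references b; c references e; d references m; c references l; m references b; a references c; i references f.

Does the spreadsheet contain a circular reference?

DFS with white/gray/black marking, starting from d:
d gray
  m gray
    b gray
    b black
  m black
  d→b: b black — skip
d black
a gray
  a→b: b black — skip
  c gray
    e gray
      e→d: d black — skip
    e black
    c→m: m black — skip
    l gray
      l→b: b black — skip
      h gray
      h black
    l black
  c black
  a→h: h black — skip
  n gray
  n black
  g gray
    g→m: m black — skip
  g black
  i gray
    k gray
    k black
    f gray
      f→g: g black — skip
    f black
    i→d: d black — skip
    j gray
    j black
  i black
  a→k: k black — skip
a black
Every edge goes to a white or black vertex — no back edge, so the graph is acyclic.

No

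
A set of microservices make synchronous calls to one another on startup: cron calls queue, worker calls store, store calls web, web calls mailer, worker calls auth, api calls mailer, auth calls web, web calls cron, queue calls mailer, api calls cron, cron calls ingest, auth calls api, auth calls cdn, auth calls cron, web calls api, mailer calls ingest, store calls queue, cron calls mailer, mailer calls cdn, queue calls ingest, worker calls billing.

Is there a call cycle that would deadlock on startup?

DFS with white/gray/black marking, starting from cron:
cron gray
  mailer gray
    cdn gray
    cdn black
    ingest gray
    ingest black
  mailer black
  cron→ingest: ingest black — skip
  queue gray
    queue→mailer: mailer black — skip
    queue→ingest: ingest black — skip
  queue black
cron black
auth gray
  auth→cdn: cdn black — skip
  auth→cron: cron black — skip
  api gray
    api→cron: cron black — skip
    api→mailer: mailer black — skip
  api black
  web gray
    web→mailer: mailer black — skip
    web→cron: cron black — skip
    web→api: api black — skip
  web black
auth black
worker gray
  billing gray
  billing black
  store gray
    store→web: web black — skip
    store→queue: queue black — skip
  store black
  worker→auth: auth black — skip
worker black
Every edge goes to a white or black vertex — no back edge, so the graph is acyclic.

No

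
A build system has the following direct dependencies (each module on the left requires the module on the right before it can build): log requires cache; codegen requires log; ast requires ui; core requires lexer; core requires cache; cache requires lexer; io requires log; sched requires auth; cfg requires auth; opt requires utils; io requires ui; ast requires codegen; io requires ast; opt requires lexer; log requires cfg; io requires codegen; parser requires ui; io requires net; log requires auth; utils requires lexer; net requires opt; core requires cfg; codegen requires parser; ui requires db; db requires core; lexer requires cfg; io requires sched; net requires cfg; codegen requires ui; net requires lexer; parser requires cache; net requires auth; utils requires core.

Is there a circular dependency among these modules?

No

DFS with white/gray/black marking, starting from lexer:
lexer gray
  cfg gray
    auth gray
    auth black
  cfg black
lexer black
log gray
  log→auth: auth black — skip
  cache gray
    cache→lexer: lexer black — skip
  cache black
  log→cfg: cfg black — skip
log black
ui gray
  db gray
    core gray
      core→cache: cache black — skip
      core→cfg: cfg black — skip
      core→lexer: lexer black — skip
    core black
  db black
ui black
net gray
  net→cfg: cfg black — skip
  opt gray
    utils gray
      utils→core: core black — skip
      utils→lexer: lexer black — skip
    utils black
    opt→lexer: lexer black — skip
  opt black
  net→lexer: lexer black — skip
  net→auth: auth black — skip
net black
parser gray
  parser→ui: ui black — skip
  parser→cache: cache black — skip
parser black
sched gray
  sched→auth: auth black — skip
sched black
ast gray
  ast→ui: ui black — skip
  codegen gray
    codegen→log: log black — skip
    codegen→ui: ui black — skip
    codegen→parser: parser black — skip
  codegen black
ast black
io gray
  io→sched: sched black — skip
  io→ui: ui black — skip
  io→codegen: codegen black — skip
  io→ast: ast black — skip
  io→log: log black — skip
  io→net: net black — skip
io black
Every edge goes to a white or black vertex — no back edge, so the graph is acyclic.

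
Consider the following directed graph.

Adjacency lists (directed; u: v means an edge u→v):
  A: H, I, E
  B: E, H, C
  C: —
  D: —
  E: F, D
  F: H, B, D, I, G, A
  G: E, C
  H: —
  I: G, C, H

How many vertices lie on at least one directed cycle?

6

A vertex is on a directed cycle iff it belongs to a strongly connected component of size ≥ 2 (or has a self-loop).
The vertices on cycles are {A, B, E, F, G, I} — 6 in total.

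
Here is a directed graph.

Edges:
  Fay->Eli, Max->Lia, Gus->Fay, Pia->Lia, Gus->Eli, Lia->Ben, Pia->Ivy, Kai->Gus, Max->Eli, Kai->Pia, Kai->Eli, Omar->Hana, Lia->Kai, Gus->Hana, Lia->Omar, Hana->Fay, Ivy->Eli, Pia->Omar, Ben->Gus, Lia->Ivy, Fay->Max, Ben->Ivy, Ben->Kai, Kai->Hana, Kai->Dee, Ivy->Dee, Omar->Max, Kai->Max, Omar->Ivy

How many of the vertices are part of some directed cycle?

9

A vertex is on a directed cycle iff it belongs to a strongly connected component of size ≥ 2 (or has a self-loop).
The vertices on cycles are {Ben, Fay, Gus, Kai, Lia, Max, Pia, Hana, Omar} — 9 in total.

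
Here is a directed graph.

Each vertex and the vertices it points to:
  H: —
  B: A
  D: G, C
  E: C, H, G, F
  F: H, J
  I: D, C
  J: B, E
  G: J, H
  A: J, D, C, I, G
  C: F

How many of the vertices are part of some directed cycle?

9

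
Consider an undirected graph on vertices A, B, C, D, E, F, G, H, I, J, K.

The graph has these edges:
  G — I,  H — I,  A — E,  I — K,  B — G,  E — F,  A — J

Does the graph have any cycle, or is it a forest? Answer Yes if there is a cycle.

No

DFS, tracking each vertex's parent; an edge to a visited non-parent vertex closes a cycle.
Start from C:
visit C (parent –)
visit A (parent –)
  visit J (parent A)
    J–A: parent, skip
  visit E (parent A)
    visit F (parent E)
      F–E: parent, skip
    E–A: parent, skip
visit B (parent –)
  visit G (parent B)
    visit I (parent G)
      visit K (parent I)
        K–I: parent, skip
      I–G: parent, skip
      visit H (parent I)
        H–I: parent, skip
    G–B: parent, skip
visit D (parent –)
No non-parent visited neighbor found — the graph is a forest.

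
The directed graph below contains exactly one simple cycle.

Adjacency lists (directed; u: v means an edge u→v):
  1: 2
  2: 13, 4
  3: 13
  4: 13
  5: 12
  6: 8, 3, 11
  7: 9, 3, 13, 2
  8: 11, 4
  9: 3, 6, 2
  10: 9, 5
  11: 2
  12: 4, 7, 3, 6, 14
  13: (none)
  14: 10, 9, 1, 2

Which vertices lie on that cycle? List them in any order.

DFS with gray/black marking from 12:
12 gray
  4 gray
    13 gray
    13 black
  4 black
  7 gray
    9 gray
      3 gray
        3→13: 13 black — skip
      3 black
      6 gray
        8 gray
          11 gray
            2 gray
              2→13: 13 black — skip
              2→4: 4 black — skip
            2 black
          11 black
          8→4: 4 black — skip
        8 black
        6→3: 3 black — skip
        6→11: 11 black — skip
      6 black
      9→2: 2 black — skip
    9 black
    7→3: 3 black — skip
    7→13: 13 black — skip
    7→2: 2 black — skip
  7 black
  12→3: 3 black — skip
  12→6: 6 black — skip
  14 gray
    10 gray
      10→9: 9 black — skip
      5 gray
        5→12: 12 is gray → back edge
Back edge closes the cycle 12 → 14 → 10 → 5 → 12; its vertices are {5, 10, 12, 14}.

5, 10, 12, 14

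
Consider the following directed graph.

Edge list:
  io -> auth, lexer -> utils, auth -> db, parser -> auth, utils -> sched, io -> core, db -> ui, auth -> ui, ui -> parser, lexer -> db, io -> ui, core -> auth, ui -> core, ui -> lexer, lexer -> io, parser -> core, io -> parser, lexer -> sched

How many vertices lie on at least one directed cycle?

7

A vertex is on a directed cycle iff it belongs to a strongly connected component of size ≥ 2 (or has a self-loop).
The vertices on cycles are {db, io, ui, auth, core, lexer, parser} — 7 in total.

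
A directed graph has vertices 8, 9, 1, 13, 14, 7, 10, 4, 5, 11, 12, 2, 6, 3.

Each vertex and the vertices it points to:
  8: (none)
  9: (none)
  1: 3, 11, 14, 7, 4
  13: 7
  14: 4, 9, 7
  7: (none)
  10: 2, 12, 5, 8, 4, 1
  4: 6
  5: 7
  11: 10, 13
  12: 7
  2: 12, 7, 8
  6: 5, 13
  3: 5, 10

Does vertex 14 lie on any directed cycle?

No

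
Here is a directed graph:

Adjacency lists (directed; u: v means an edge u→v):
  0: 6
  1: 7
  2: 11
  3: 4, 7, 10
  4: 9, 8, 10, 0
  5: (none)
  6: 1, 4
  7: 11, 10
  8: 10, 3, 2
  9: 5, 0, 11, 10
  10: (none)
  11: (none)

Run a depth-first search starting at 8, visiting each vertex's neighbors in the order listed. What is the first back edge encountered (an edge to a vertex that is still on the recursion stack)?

DFS from 8 (visiting each vertex's neighbors in the order listed); mark gray on enter, black on exit:
8 gray
  10 gray
  10 black
  3 gray
    4 gray
      9 gray
        5 gray
        5 black
        0 gray
          6 gray
            1 gray
              7 gray
                11 gray
                11 black
                7→10: 10 black — skip
              7 black
            1 black
            6→4: 4 is gray → back edge
First back edge: 6 → 4.

6→4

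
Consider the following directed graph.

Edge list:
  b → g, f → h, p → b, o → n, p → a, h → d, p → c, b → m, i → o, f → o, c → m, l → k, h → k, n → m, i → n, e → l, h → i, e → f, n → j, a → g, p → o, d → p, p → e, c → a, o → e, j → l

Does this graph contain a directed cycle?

DFS with white/gray/black marking, starting from d:
d gray
  p gray
    b gray
      m gray
      m black
      g gray
      g black
    b black
    e gray
      l gray
        k gray
        k black
      l black
      f gray
        o gray
          n gray
            j gray
              j→l: l black — skip
            j black
            n→m: m black — skip
          n black
          o→e: e is gray → back edge
Back edge found, so a cycle exists: e → f → o → e.

Yes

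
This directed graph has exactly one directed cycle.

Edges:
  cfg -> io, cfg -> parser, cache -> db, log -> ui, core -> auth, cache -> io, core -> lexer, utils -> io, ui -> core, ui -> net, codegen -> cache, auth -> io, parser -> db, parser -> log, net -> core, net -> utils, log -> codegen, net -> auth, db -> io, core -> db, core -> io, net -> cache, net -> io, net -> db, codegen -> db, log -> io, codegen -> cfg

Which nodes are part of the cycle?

cfg, log, parser, codegen

DFS with gray/black marking from log:
log gray
  codegen gray
    db gray
      io gray
      io black
    db black
    cfg gray
      cfg→io: io black — skip
      parser gray
        parser→db: db black — skip
        parser→log: log is gray → back edge
Back edge closes the cycle log → codegen → cfg → parser → log; its vertices are {cfg, log, parser, codegen}.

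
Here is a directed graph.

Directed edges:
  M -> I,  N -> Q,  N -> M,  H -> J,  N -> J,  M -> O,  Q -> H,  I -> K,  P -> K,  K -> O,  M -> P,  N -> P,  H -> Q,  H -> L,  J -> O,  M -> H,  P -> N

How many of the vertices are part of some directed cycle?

5

A vertex is on a directed cycle iff it belongs to a strongly connected component of size ≥ 2 (or has a self-loop).
The vertices on cycles are {H, M, N, P, Q} — 5 in total.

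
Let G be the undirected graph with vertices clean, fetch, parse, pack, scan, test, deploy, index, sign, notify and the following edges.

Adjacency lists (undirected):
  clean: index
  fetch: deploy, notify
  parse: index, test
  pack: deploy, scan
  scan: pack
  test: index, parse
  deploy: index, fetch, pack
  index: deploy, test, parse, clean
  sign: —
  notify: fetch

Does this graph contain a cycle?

DFS, tracking each vertex's parent; an edge to a visited non-parent vertex closes a cycle.
Start from test:
visit test (parent –)
  visit index (parent test)
    visit deploy (parent index)
      deploy–index: parent, skip
      visit fetch (parent deploy)
        fetch–deploy: parent, skip
        visit notify (parent fetch)
          notify–fetch: parent, skip
      visit pack (parent deploy)
        pack–deploy: parent, skip
        visit scan (parent pack)
          scan–pack: parent, skip
    index–test: parent, skip
    visit parse (parent index)
      parse–index: parent, skip
      parse–test: test visited and ≠ parent → cycle
Cycle: test – index – parse – test.

Yes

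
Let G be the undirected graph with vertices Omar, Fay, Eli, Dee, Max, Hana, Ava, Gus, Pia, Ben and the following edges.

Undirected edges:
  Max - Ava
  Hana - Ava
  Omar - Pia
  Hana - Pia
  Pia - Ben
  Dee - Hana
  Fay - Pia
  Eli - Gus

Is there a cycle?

No

DFS, tracking each vertex's parent; an edge to a visited non-parent vertex closes a cycle.
Start from Ben:
visit Ben (parent –)
  visit Pia (parent Ben)
    Pia–Ben: parent, skip
    visit Fay (parent Pia)
      Fay–Pia: parent, skip
    visit Hana (parent Pia)
      Hana–Pia: parent, skip
      visit Dee (parent Hana)
        Dee–Hana: parent, skip
      visit Ava (parent Hana)
        visit Max (parent Ava)
          Max–Ava: parent, skip
        Ava–Hana: parent, skip
    visit Omar (parent Pia)
      Omar–Pia: parent, skip
visit Eli (parent –)
  visit Gus (parent Eli)
    Gus–Eli: parent, skip
No non-parent visited neighbor found — the graph is a forest.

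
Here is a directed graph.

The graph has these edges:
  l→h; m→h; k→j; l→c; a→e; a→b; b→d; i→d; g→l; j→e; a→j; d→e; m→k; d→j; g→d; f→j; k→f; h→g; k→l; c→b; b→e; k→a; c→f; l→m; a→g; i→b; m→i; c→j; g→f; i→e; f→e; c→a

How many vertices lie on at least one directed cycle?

A vertex is on a directed cycle iff it belongs to a strongly connected component of size ≥ 2 (or has a self-loop).
The vertices on cycles are {a, c, g, h, k, l, m} — 7 in total.

7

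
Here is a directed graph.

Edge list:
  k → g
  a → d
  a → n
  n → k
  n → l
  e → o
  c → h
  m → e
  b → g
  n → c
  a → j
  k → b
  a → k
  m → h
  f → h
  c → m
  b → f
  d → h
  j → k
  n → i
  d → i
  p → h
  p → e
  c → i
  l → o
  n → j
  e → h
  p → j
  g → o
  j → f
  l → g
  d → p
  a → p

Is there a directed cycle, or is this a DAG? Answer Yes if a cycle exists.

No

DFS with white/gray/black marking, starting from a:
a gray
  d gray
    h gray
    h black
    p gray
      j gray
        k gray
          b gray
            f gray
              f→h: h black — skip
            f black
            g gray
              o gray
              o black
            g black
          b black
          k→g: g black — skip
        k black
        j→f: f black — skip
      j black
      p→h: h black — skip
      e gray
        e→h: h black — skip
        e→o: o black — skip
      e black
    p black
    i gray
    i black
  d black
  a→p: p black — skip
  n gray
    c gray
      c→i: i black — skip
      m gray
        m→e: e black — skip
        m→h: h black — skip
      m black
      c→h: h black — skip
    c black
    n→j: j black — skip
    l gray
      l→g: g black — skip
      l→o: o black — skip
    l black
    n→k: k black — skip
    n→i: i black — skip
  n black
  a→k: k black — skip
  a→j: j black — skip
a black
Every edge goes to a white or black vertex — no back edge, so the graph is acyclic.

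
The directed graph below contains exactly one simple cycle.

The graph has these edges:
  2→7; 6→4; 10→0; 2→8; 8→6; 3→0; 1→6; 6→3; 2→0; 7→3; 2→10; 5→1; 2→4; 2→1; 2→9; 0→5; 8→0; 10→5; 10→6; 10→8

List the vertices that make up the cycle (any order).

0, 1, 3, 5, 6

DFS with gray/black marking from 1:
1 gray
  6 gray
    4 gray
    4 black
    3 gray
      0 gray
        5 gray
          5→1: 1 is gray → back edge
Back edge closes the cycle 1 → 6 → 3 → 0 → 5 → 1; its vertices are {0, 1, 3, 5, 6}.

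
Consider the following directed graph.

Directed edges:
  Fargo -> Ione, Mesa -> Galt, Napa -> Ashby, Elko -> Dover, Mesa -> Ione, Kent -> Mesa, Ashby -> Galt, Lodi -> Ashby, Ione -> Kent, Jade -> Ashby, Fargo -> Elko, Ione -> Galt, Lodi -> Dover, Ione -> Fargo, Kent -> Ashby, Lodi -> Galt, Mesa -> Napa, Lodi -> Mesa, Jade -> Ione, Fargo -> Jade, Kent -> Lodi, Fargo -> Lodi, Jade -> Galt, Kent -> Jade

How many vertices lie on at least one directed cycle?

A vertex is on a directed cycle iff it belongs to a strongly connected component of size ≥ 2 (or has a self-loop).
The vertices on cycles are {Ione, Jade, Kent, Lodi, Mesa, Fargo} — 6 in total.

6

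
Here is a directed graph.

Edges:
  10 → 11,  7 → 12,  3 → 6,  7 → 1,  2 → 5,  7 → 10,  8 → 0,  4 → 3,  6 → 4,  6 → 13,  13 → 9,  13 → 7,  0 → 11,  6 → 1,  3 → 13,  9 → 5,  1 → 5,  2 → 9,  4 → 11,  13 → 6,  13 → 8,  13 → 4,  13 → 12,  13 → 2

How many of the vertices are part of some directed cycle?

4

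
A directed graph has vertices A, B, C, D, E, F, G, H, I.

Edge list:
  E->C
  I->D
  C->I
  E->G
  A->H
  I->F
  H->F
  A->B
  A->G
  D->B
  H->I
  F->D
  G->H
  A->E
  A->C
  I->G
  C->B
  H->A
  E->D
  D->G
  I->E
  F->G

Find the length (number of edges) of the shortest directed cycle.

2

For each vertex v, BFS finds the shortest path from v back to v.
The shortest such closed walk is H → A → H, length 2.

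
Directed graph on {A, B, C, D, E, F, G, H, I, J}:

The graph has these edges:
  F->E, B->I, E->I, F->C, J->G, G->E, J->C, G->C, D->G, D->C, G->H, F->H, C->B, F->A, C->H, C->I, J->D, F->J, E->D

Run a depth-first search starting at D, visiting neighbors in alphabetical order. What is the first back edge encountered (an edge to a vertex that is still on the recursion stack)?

E->D

DFS from D (visiting neighbors in alphabetical order); mark gray on enter, black on exit:
D gray
  C gray
    B gray
      I gray
      I black
    B black
    H gray
    H black
    C→I: I black — skip
  C black
  G gray
    G→C: C black — skip
    E gray
      E→D: D is gray → back edge
First back edge: E → D.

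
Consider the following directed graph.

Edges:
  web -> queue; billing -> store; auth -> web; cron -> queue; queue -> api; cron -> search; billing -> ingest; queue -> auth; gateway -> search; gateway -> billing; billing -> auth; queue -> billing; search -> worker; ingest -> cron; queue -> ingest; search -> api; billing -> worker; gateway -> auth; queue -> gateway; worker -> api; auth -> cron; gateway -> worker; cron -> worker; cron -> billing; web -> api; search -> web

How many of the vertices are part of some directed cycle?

8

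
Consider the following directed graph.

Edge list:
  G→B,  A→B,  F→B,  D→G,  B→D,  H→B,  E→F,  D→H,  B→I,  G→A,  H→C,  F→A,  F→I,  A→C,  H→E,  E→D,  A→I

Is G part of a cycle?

Yes

G is on a cycle iff G can reach itself via ≥1 edge.
G → B → D → G — yes.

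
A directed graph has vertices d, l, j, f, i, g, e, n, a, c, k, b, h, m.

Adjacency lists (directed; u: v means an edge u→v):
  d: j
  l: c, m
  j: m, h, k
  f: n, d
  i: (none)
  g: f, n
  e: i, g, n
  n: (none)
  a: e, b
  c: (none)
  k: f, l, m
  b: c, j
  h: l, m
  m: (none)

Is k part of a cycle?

Yes

k is on a cycle iff k can reach itself via ≥1 edge.
k → f → d → j → k — yes.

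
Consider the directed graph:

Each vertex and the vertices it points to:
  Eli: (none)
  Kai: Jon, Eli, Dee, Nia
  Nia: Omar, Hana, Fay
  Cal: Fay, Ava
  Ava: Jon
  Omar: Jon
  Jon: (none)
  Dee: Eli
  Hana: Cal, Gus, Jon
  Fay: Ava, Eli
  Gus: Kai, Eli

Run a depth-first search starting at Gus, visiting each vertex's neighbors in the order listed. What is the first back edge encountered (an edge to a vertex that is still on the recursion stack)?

DFS from Gus (visiting each vertex's neighbors in the order listed); mark gray on enter, black on exit:
Gus gray
  Kai gray
    Jon gray
    Jon black
    Eli gray
    Eli black
    Dee gray
      Dee→Eli: Eli black — skip
    Dee black
    Nia gray
      Omar gray
        Omar→Jon: Jon black — skip
      Omar black
      Hana gray
        Cal gray
          Fay gray
            Ava gray
              Ava→Jon: Jon black — skip
            Ava black
            Fay→Eli: Eli black — skip
          Fay black
          Cal→Ava: Ava black — skip
        Cal black
        Hana→Gus: Gus is gray → back edge
First back edge: Hana → Gus.

Hana->Gus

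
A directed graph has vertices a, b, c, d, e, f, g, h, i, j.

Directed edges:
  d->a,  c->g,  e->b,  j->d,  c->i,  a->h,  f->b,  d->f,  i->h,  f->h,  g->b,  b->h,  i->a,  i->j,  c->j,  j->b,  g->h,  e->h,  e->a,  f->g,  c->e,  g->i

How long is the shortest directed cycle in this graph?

5

For each vertex v, BFS finds the shortest path from v back to v.
The shortest such closed walk is g → i → j → d → f → g, length 5.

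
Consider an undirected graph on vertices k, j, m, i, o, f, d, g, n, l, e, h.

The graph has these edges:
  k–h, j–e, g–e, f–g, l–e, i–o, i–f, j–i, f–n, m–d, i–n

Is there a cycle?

Yes

DFS, tracking each vertex's parent; an edge to a visited non-parent vertex closes a cycle.
Start from i:
visit i (parent –)
  visit o (parent i)
    o–i: parent, skip
  visit f (parent i)
    visit g (parent f)
      visit e (parent g)
        e–g: parent, skip
        visit j (parent e)
          j–e: parent, skip
          j–i: i visited and ≠ parent → cycle
Cycle: i – f – g – e – j – i.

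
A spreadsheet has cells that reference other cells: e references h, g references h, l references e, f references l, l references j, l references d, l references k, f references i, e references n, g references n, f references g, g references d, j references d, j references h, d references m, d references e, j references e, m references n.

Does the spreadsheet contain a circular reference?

DFS with white/gray/black marking, starting from k:
k gray
k black
f gray
  i gray
  i black
  l gray
    l→k: k black — skip
    j gray
      h gray
      h black
      d gray
        m gray
          n gray
          n black
        m black
        e gray
          e→n: n black — skip
          e→h: h black — skip
        e black
      d black
      j→e: e black — skip
    j black
    l→d: d black — skip
    l→e: e black — skip
  l black
  g gray
    g→n: n black — skip
    g→d: d black — skip
    g→h: h black — skip
  g black
f black
Every edge goes to a white or black vertex — no back edge, so the graph is acyclic.

No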